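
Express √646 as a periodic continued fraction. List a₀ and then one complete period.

a₀ = ⌊√646⌋ = 25.
With m₀=0, d₀=1 and mₖ₊₁ = dₖaₖ − mₖ, dₖ₊₁ = (n − mₖ₊₁²)/dₖ, aₖ₊₁ = ⌊(a₀+mₖ₊₁)/dₖ₊₁⌋:
  k=1: m=25, d=21, a=2
  k=2: m=17, d=17, a=2
  k=3: m=17, d=21, a=2
  k=4: m=25, d=1, a=50
d=1 and a=2a₀=50 at k=4, so the next step gives (m, d) = (25, 21) again — its k=1 value — and the period has length 4.

[25; 2, 2, 2, 50]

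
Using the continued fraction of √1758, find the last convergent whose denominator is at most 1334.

49266/1175

√1758 = [41; 1, 12, 1, 82, …] (period length 4).
Convergents:
  p_0/q_0 = 41/1
  p_1/q_1 = 42/1
  p_2/q_2 = 545/13
  p_3/q_3 = 587/14
  p_4/q_4 = 48679/1161
  p_5/q_5 = 49266/1175
  p_6/q_6 = 639871/15261
q_5 = 1175 ≤ 1334 < 15261 = q_6, so the answer is 49266/1175.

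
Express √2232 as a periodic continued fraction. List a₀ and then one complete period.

a₀ = ⌊√2232⌋ = 47.
With m₀=0, d₀=1 and mₖ₊₁ = dₖaₖ − mₖ, dₖ₊₁ = (n − mₖ₊₁²)/dₖ, aₖ₊₁ = ⌊(a₀+mₖ₊₁)/dₖ₊₁⌋:
  k=1: m=47, d=23, a=4
  k=2: m=45, d=9, a=10
  k=3: m=45, d=23, a=4
  k=4: m=47, d=1, a=94
d=1 and a=2a₀=94 at k=4, so the next step gives (m, d) = (47, 23) again — its k=1 value — and the period has length 4.

[47; 4, 10, 4, 94]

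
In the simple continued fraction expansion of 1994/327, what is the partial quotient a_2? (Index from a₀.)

1994 = 6·327 + 32   →  a_0 = 6
327 = 10·32 + 7   →  a_1 = 10
32 = 4·7 + 4   →  a_2 = 4

4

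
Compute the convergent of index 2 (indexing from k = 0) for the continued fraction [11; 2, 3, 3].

Using pₖ = aₖpₖ₋₁ + pₖ₋₂, qₖ = aₖqₖ₋₁ + qₖ₋₂ (with p₋₁=1, p₋₂=0, q₋₁=0, q₋₂=1):
  k=0: a=11, p=11, q=1
  k=1: a=2, p=23, q=2
  k=2: a=3, p=80, q=7

80/7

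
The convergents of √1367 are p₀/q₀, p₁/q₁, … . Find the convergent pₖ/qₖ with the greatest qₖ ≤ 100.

1368/37

√1367 = [36; 1, 35, 1, 72, …] (period length 4).
Convergents:
  p_0/q_0 = 36/1
  p_1/q_1 = 37/1
  p_2/q_2 = 1331/36
  p_3/q_3 = 1368/37
  p_4/q_4 = 99827/2700
q_3 = 37 ≤ 100 < 2700 = q_4, so the answer is 1368/37.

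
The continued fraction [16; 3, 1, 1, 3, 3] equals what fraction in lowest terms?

1335/82

Using pₖ = aₖpₖ₋₁ + pₖ₋₂ and qₖ = aₖqₖ₋₁ + qₖ₋₂:
  k=0: a=16, p=16, q=1
  k=1: a=3, p=49, q=3
  k=2: a=1, p=65, q=4
  k=3: a=1, p=114, q=7
  k=4: a=3, p=407, q=25
  k=5: a=3, p=1335, q=82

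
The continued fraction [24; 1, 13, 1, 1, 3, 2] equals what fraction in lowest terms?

Fold from the inside: start with 2/1.
  3 + 1/2 = 7/2
  1 + 2/7 = 9/7
  1 + 7/9 = 16/9
  13 + 9/16 = 217/16
  1 + 16/217 = 233/217
  24 + 217/233 = 5809/233

5809/233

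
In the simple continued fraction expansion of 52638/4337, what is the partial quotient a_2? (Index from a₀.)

52638 = 12·4337 + 594   →  a_0 = 12
4337 = 7·594 + 179   →  a_1 = 7
594 = 3·179 + 57   →  a_2 = 3

3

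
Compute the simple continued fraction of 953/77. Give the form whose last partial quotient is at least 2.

[12; 2, 1, 1, 1, 9]

953 = 12*77 + 29
77 = 2*29 + 19
29 = 1*19 + 10
19 = 1*10 + 9
10 = 1*9 + 1
9 = 9*1 + 0  (stop)
So 953/77 = [12; 2, 1, 1, 1, 9].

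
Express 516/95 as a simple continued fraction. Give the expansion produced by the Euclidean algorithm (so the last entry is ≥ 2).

[5; 2, 3, 6, 2]

516 = 5×95 + 41
95 = 2×41 + 13
41 = 3×13 + 2
13 = 6×2 + 1
2 = 2×1 + 0  (stop)
So 516/95 = [5; 2, 3, 6, 2].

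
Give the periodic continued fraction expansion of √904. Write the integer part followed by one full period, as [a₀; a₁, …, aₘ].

[30; 15, 60]

a₀ = ⌊√904⌋ = 30.
With m₀=0, d₀=1 and mₖ₊₁ = dₖaₖ − mₖ, dₖ₊₁ = (n − mₖ₊₁²)/dₖ, aₖ₊₁ = ⌊(a₀+mₖ₊₁)/dₖ₊₁⌋:
  k=1: m=30, d=4, a=15
  k=2: m=30, d=1, a=60
d=1 and a=2a₀=60 at k=2, so the next step gives (m, d) = (30, 4) again — its k=1 value — and the period has length 2.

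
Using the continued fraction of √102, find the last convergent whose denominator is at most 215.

√102 = [10; 10, 20, …] (period length 2).
Convergents:
  p_0/q_0 = 10/1
  p_1/q_1 = 101/10
  p_2/q_2 = 2030/201
  p_3/q_3 = 20401/2020
q_2 = 201 ≤ 215 < 2020 = q_3, so the answer is 2030/201.

2030/201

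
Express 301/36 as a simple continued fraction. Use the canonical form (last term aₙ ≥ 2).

[8; 2, 1, 3, 3]

301 = 8*36 + 13
36 = 2*13 + 10
13 = 1*10 + 3
10 = 3*3 + 1
3 = 3*1 + 0  (stop)
So 301/36 = [8; 2, 1, 3, 3].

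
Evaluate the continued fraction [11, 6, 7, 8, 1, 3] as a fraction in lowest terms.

17068/1529

Using pₖ = aₖpₖ₋₁ + pₖ₋₂ and qₖ = aₖqₖ₋₁ + qₖ₋₂:
  k=0: a=11, p=11, q=1
  k=1: a=6, p=67, q=6
  k=2: a=7, p=480, q=43
  k=3: a=8, p=3907, q=350
  k=4: a=1, p=4387, q=393
  k=5: a=3, p=17068, q=1529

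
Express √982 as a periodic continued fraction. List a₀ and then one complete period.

a₀ = ⌊√982⌋ = 31.
With m₀=0, d₀=1 and mₖ₊₁ = dₖaₖ − mₖ, dₖ₊₁ = (n − mₖ₊₁²)/dₖ, aₖ₊₁ = ⌊(a₀+mₖ₊₁)/dₖ₊₁⌋:
  k=1: m=31, d=21, a=2
  k=2: m=11, d=41, a=1
  k=3: m=30, d=2, a=30
  k=4: m=30, d=41, a=1
  k=5: m=11, d=21, a=2
  k=6: m=31, d=1, a=62
d=1 and a=2a₀=62 at k=6, so the next step gives (m, d) = (31, 21) again — its k=1 value — and the period has length 6.

[31; 2, 1, 30, 1, 2, 62]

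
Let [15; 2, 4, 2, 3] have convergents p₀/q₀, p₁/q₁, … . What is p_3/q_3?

309/20

Using pₖ = aₖpₖ₋₁ + pₖ₋₂, qₖ = aₖqₖ₋₁ + qₖ₋₂ (with p₋₁=1, p₋₂=0, q₋₁=0, q₋₂=1):
  k=0: a=15, p=15, q=1
  k=1: a=2, p=31, q=2
  k=2: a=4, p=139, q=9
  k=3: a=2, p=309, q=20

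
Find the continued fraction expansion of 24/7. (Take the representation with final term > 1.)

[3; 2, 3]

24 = 3*7 + 3
7 = 2*3 + 1
3 = 3*1 + 0  (stop)
So 24/7 = [3; 2, 3].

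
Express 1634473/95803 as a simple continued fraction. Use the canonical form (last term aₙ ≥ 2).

[17; 16, 2, 5, 10, 5, 10]

1634473 = 17×95803 + 5822
95803 = 16×5822 + 2651
5822 = 2×2651 + 520
2651 = 5×520 + 51
520 = 10×51 + 10
51 = 5×10 + 1
10 = 10×1 + 0  (stop)
So 1634473/95803 = [17; 16, 2, 5, 10, 5, 10].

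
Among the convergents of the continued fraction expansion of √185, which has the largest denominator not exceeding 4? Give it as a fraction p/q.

√185 = [13; 1, 1, 1, 1, 26, …] (period length 5).
Convergents:
  p_0/q_0 = 13/1
  p_1/q_1 = 14/1
  p_2/q_2 = 27/2
  p_3/q_3 = 41/3
  p_4/q_4 = 68/5
q_3 = 3 ≤ 4 < 5 = q_4, so the answer is 41/3.

41/3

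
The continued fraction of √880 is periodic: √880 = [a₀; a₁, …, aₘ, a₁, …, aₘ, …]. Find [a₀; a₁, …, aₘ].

a₀ = ⌊√880⌋ = 29.
With m₀=0, d₀=1 and mₖ₊₁ = dₖaₖ − mₖ, dₖ₊₁ = (n − mₖ₊₁²)/dₖ, aₖ₊₁ = ⌊(a₀+mₖ₊₁)/dₖ₊₁⌋:
  k=1: m=29, d=39, a=1
  k=2: m=10, d=20, a=1
  k=3: m=10, d=39, a=1
  k=4: m=29, d=1, a=58
d=1 and a=2a₀=58 at k=4, so the next step gives (m, d) = (29, 39) again — its k=1 value — and the period has length 4.

[29; 1, 1, 1, 58]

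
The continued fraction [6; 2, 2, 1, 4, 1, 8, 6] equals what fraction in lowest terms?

13865/2158

Fold from the inside: start with 6/1.
  8 + 1/6 = 49/6
  1 + 6/49 = 55/49
  4 + 49/55 = 269/55
  1 + 55/269 = 324/269
  2 + 269/324 = 917/324
  2 + 324/917 = 2158/917
  6 + 917/2158 = 13865/2158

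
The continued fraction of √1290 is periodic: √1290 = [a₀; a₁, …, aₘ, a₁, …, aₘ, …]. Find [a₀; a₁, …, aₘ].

[35; 1, 10, 1, 70]

a₀ = ⌊√1290⌋ = 35.
With m₀=0, d₀=1 and mₖ₊₁ = dₖaₖ − mₖ, dₖ₊₁ = (n − mₖ₊₁²)/dₖ, aₖ₊₁ = ⌊(a₀+mₖ₊₁)/dₖ₊₁⌋:
  k=1: m=35, d=65, a=1
  k=2: m=30, d=6, a=10
  k=3: m=30, d=65, a=1
  k=4: m=35, d=1, a=70
d=1 and a=2a₀=70 at k=4, so the next step gives (m, d) = (35, 65) again — its k=1 value — and the period has length 4.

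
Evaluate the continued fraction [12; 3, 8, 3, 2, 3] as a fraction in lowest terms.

7651/621

Using pₖ = aₖpₖ₋₁ + pₖ₋₂ and qₖ = aₖqₖ₋₁ + qₖ₋₂:
  k=0: a=12, p=12, q=1
  k=1: a=3, p=37, q=3
  k=2: a=8, p=308, q=25
  k=3: a=3, p=961, q=78
  k=4: a=2, p=2230, q=181
  k=5: a=3, p=7651, q=621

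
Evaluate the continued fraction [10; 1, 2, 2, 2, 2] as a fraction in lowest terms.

Using pₖ = aₖpₖ₋₁ + pₖ₋₂ and qₖ = aₖqₖ₋₁ + qₖ₋₂:
  k=0: a=10, p=10, q=1
  k=1: a=1, p=11, q=1
  k=2: a=2, p=32, q=3
  k=3: a=2, p=75, q=7
  k=4: a=2, p=182, q=17
  k=5: a=2, p=439, q=41

439/41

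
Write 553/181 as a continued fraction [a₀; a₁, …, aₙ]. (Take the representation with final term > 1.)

553 = 3*181 + 10
181 = 18*10 + 1
10 = 10*1 + 0  (stop)
So 553/181 = [3; 18, 10].

[3; 18, 10]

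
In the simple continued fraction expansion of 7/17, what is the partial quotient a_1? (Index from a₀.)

7 = 0·17 + 7   →  a_0 = 0
17 = 2·7 + 3   →  a_1 = 2

2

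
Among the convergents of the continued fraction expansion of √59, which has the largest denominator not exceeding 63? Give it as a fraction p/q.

√59 = [7; 1, 2, 7, 2, 1, 14, …] (period length 6).
Convergents:
  p_0/q_0 = 7/1
  p_1/q_1 = 8/1
  p_2/q_2 = 23/3
  p_3/q_3 = 169/22
  p_4/q_4 = 361/47
  p_5/q_5 = 530/69
q_4 = 47 ≤ 63 < 69 = q_5, so the answer is 361/47.

361/47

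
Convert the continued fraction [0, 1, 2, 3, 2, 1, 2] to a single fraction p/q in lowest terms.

Fold from the inside: start with 2/1.
  1 + 1/2 = 3/2
  2 + 2/3 = 8/3
  3 + 3/8 = 27/8
  2 + 8/27 = 62/27
  1 + 27/62 = 89/62
  0 + 62/89 = 62/89

62/89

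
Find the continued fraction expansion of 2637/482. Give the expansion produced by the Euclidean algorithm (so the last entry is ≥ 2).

[5; 2, 8, 9, 3]

2637 = 5·482 + 227
482 = 2·227 + 28
227 = 8·28 + 3
28 = 9·3 + 1
3 = 3·1 + 0  (stop)
So 2637/482 = [5; 2, 8, 9, 3].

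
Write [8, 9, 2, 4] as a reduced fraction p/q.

Fold from the inside: start with 4/1.
  2 + 1/4 = 9/4
  9 + 4/9 = 85/9
  8 + 9/85 = 689/85

689/85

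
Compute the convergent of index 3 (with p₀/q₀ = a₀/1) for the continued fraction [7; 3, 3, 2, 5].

168/23

Using pₖ = aₖpₖ₋₁ + pₖ₋₂, qₖ = aₖqₖ₋₁ + qₖ₋₂ (with p₋₁=1, p₋₂=0, q₋₁=0, q₋₂=1):
  k=0: a=7, p=7, q=1
  k=1: a=3, p=22, q=3
  k=2: a=3, p=73, q=10
  k=3: a=2, p=168, q=23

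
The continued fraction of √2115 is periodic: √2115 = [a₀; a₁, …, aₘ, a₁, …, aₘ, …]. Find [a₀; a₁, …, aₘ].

[45; 1, 90]

a₀ = ⌊√2115⌋ = 45.
With m₀=0, d₀=1 and mₖ₊₁ = dₖaₖ − mₖ, dₖ₊₁ = (n − mₖ₊₁²)/dₖ, aₖ₊₁ = ⌊(a₀+mₖ₊₁)/dₖ₊₁⌋:
  k=1: m=45, d=90, a=1
  k=2: m=45, d=1, a=90
d=1 and a=2a₀=90 at k=2, so the next step gives (m, d) = (45, 90) again — its k=1 value — and the period has length 2.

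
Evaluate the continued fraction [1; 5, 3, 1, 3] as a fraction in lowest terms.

94/79

Fold from the inside: start with 3/1.
  1 + 1/3 = 4/3
  3 + 3/4 = 15/4
  5 + 4/15 = 79/15
  1 + 15/79 = 94/79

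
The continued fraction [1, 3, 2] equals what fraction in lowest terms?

Using pₖ = aₖpₖ₋₁ + pₖ₋₂ and qₖ = aₖqₖ₋₁ + qₖ₋₂:
  k=0: a=1, p=1, q=1
  k=1: a=3, p=4, q=3
  k=2: a=2, p=9, q=7

9/7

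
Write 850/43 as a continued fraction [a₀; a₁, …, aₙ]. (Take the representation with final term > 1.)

[19; 1, 3, 3, 3]

850 = 19*43 + 33
43 = 1*33 + 10
33 = 3*10 + 3
10 = 3*3 + 1
3 = 3*1 + 0  (stop)
So 850/43 = [19; 1, 3, 3, 3].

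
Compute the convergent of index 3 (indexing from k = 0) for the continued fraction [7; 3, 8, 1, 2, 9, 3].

Using pₖ = aₖpₖ₋₁ + pₖ₋₂, qₖ = aₖqₖ₋₁ + qₖ₋₂ (with p₋₁=1, p₋₂=0, q₋₁=0, q₋₂=1):
  k=0: a=7, p=7, q=1
  k=1: a=3, p=22, q=3
  k=2: a=8, p=183, q=25
  k=3: a=1, p=205, q=28

205/28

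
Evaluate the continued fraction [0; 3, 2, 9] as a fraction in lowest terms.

Using pₖ = aₖpₖ₋₁ + pₖ₋₂ and qₖ = aₖqₖ₋₁ + qₖ₋₂:
  k=0: a=0, p=0, q=1
  k=1: a=3, p=1, q=3
  k=2: a=2, p=2, q=7
  k=3: a=9, p=19, q=66

19/66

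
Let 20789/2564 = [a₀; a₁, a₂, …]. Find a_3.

20789 = 8·2564 + 277   →  a_0 = 8
2564 = 9·277 + 71   →  a_1 = 9
277 = 3·71 + 64   →  a_2 = 3
71 = 1·64 + 7   →  a_3 = 1

1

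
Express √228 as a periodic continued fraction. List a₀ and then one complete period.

[15; 10, 30]

a₀ = ⌊√228⌋ = 15.
With m₀=0, d₀=1 and mₖ₊₁ = dₖaₖ − mₖ, dₖ₊₁ = (n − mₖ₊₁²)/dₖ, aₖ₊₁ = ⌊(a₀+mₖ₊₁)/dₖ₊₁⌋:
  k=1: m=15, d=3, a=10
  k=2: m=15, d=1, a=30
d=1 and a=2a₀=30 at k=2, so the next step gives (m, d) = (15, 3) again — its k=1 value — and the period has length 2.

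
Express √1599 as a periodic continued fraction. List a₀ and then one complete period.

[39; 1, 78]

a₀ = ⌊√1599⌋ = 39.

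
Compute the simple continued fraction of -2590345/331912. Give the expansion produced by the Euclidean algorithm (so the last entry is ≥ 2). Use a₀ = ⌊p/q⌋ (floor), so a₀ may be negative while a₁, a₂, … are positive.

[-8; 5, 9, 13, 3, 3, 3, 16]

-2590345 = -8*331912 + 64951
331912 = 5*64951 + 7157
64951 = 9*7157 + 538
7157 = 13*538 + 163
538 = 3*163 + 49
163 = 3*49 + 16
49 = 3*16 + 1
16 = 16*1 + 0  (stop)
So -2590345/331912 = [-8; 5, 9, 13, 3, 3, 3, 16].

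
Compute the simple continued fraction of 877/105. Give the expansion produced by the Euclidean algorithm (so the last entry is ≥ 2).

[8; 2, 1, 5, 6]

877 = 8*105 + 37
105 = 2*37 + 31
37 = 1*31 + 6
31 = 5*6 + 1
6 = 6*1 + 0  (stop)
So 877/105 = [8; 2, 1, 5, 6].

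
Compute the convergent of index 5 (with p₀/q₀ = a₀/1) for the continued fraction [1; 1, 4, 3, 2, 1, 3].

Using pₖ = aₖpₖ₋₁ + pₖ₋₂, qₖ = aₖqₖ₋₁ + qₖ₋₂ (with p₋₁=1, p₋₂=0, q₋₁=0, q₋₂=1):
  k=0: a=1, p=1, q=1
  k=1: a=1, p=2, q=1
  k=2: a=4, p=9, q=5
  k=3: a=3, p=29, q=16
  k=4: a=2, p=67, q=37
  k=5: a=1, p=96, q=53

96/53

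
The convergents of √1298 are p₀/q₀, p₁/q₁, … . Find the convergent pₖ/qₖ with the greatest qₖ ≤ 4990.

93420/2593

√1298 = [36; 36, 72, …] (period length 2).
Convergents:
  p_0/q_0 = 36/1
  p_1/q_1 = 1297/36
  p_2/q_2 = 93420/2593
  p_3/q_3 = 3364417/93384
q_2 = 2593 ≤ 4990 < 93384 = q_3, so the answer is 93420/2593.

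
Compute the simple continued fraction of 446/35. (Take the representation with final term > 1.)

[12; 1, 2, 1, 8]

446 = 12·35 + 26
35 = 1·26 + 9
26 = 2·9 + 8
9 = 1·8 + 1
8 = 8·1 + 0  (stop)
So 446/35 = [12; 1, 2, 1, 8].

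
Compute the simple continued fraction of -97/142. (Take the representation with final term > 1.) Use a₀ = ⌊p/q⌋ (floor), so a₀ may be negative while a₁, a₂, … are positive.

-97 = -1*142 + 45
142 = 3*45 + 7
45 = 6*7 + 3
7 = 2*3 + 1
3 = 3*1 + 0  (stop)
So -97/142 = [-1; 3, 6, 2, 3].

[-1; 3, 6, 2, 3]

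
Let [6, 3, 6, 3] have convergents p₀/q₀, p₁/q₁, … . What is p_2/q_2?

Using pₖ = aₖpₖ₋₁ + pₖ₋₂, qₖ = aₖqₖ₋₁ + qₖ₋₂ (with p₋₁=1, p₋₂=0, q₋₁=0, q₋₂=1):
  k=0: a=6, p=6, q=1
  k=1: a=3, p=19, q=3
  k=2: a=6, p=120, q=19

120/19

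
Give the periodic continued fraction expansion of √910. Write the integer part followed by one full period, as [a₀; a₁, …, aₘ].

a₀ = ⌊√910⌋ = 30.
With m₀=0, d₀=1 and mₖ₊₁ = dₖaₖ − mₖ, dₖ₊₁ = (n − mₖ₊₁²)/dₖ, aₖ₊₁ = ⌊(a₀+mₖ₊₁)/dₖ₊₁⌋:
  k=1: m=30, d=10, a=6
  k=2: m=30, d=1, a=60
d=1 and a=2a₀=60 at k=2, so the next step gives (m, d) = (30, 10) again — its k=1 value — and the period has length 2.

[30; 6, 60]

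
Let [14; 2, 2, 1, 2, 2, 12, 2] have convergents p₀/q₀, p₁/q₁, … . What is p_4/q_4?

Using pₖ = aₖpₖ₋₁ + pₖ₋₂, qₖ = aₖqₖ₋₁ + qₖ₋₂ (with p₋₁=1, p₋₂=0, q₋₁=0, q₋₂=1):
  k=0: a=14, p=14, q=1
  k=1: a=2, p=29, q=2
  k=2: a=2, p=72, q=5
  k=3: a=1, p=101, q=7
  k=4: a=2, p=274, q=19

274/19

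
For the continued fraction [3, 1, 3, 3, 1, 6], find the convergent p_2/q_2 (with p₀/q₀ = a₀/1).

15/4

Using pₖ = aₖpₖ₋₁ + pₖ₋₂, qₖ = aₖqₖ₋₁ + qₖ₋₂ (with p₋₁=1, p₋₂=0, q₋₁=0, q₋₂=1):
  k=0: a=3, p=3, q=1
  k=1: a=1, p=4, q=1
  k=2: a=3, p=15, q=4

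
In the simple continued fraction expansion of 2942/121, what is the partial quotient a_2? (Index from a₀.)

5

2942 = 24·121 + 38   →  a_0 = 24
121 = 3·38 + 7   →  a_1 = 3
38 = 5·7 + 3   →  a_2 = 5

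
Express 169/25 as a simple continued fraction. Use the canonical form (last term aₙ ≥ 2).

[6; 1, 3, 6]

169 = 6×25 + 19
25 = 1×19 + 6
19 = 3×6 + 1
6 = 6×1 + 0  (stop)
So 169/25 = [6; 1, 3, 6].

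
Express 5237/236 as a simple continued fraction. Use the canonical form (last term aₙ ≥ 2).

5237 = 22×236 + 45
236 = 5×45 + 11
45 = 4×11 + 1
11 = 11×1 + 0  (stop)
So 5237/236 = [22; 5, 4, 11].

[22; 5, 4, 11]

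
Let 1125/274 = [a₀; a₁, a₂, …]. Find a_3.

4

1125 = 4·274 + 29   →  a_0 = 4
274 = 9·29 + 13   →  a_1 = 9
29 = 2·13 + 3   →  a_2 = 2
13 = 4·3 + 1   →  a_3 = 4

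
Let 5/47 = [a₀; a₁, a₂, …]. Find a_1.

9

5 = 0·47 + 5   →  a_0 = 0
47 = 9·5 + 2   →  a_1 = 9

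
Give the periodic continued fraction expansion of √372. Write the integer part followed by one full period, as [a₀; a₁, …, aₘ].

[19; 3, 2, 12, 2, 3, 38]

a₀ = ⌊√372⌋ = 19.
With m₀=0, d₀=1 and mₖ₊₁ = dₖaₖ − mₖ, dₖ₊₁ = (n − mₖ₊₁²)/dₖ, aₖ₊₁ = ⌊(a₀+mₖ₊₁)/dₖ₊₁⌋:
  k=1: m=19, d=11, a=3
  k=2: m=14, d=16, a=2
  k=3: m=18, d=3, a=12
  k=4: m=18, d=16, a=2
  k=5: m=14, d=11, a=3
  k=6: m=19, d=1, a=38
d=1 and a=2a₀=38 at k=6, so the next step gives (m, d) = (19, 11) again — its k=1 value — and the period has length 6.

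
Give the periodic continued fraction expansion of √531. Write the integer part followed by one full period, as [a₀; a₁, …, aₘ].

a₀ = ⌊√531⌋ = 23.
With m₀=0, d₀=1 and mₖ₊₁ = dₖaₖ − mₖ, dₖ₊₁ = (n − mₖ₊₁²)/dₖ, aₖ₊₁ = ⌊(a₀+mₖ₊₁)/dₖ₊₁⌋:
  k=1: m=23, d=2, a=23
  k=2: m=23, d=1, a=46
d=1 and a=2a₀=46 at k=2, so the next step gives (m, d) = (23, 2) again — its k=1 value — and the period has length 2.

[23; 23, 46]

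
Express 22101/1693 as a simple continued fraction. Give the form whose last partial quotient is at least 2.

[13; 18, 2, 2, 18]

22101 = 13·1693 + 92
1693 = 18·92 + 37
92 = 2·37 + 18
37 = 2·18 + 1
18 = 18·1 + 0  (stop)
So 22101/1693 = [13; 18, 2, 2, 18].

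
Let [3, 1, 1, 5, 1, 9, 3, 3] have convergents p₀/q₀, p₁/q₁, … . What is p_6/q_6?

Using pₖ = aₖpₖ₋₁ + pₖ₋₂, qₖ = aₖqₖ₋₁ + qₖ₋₂ (with p₋₁=1, p₋₂=0, q₋₁=0, q₋₂=1):
  k=0: a=3, p=3, q=1
  k=1: a=1, p=4, q=1
  k=2: a=1, p=7, q=2
  k=3: a=5, p=39, q=11
  k=4: a=1, p=46, q=13
  k=5: a=9, p=453, q=128
  k=6: a=3, p=1405, q=397

1405/397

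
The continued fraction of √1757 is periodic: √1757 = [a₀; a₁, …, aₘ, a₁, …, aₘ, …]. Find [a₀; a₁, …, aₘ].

a₀ = ⌊√1757⌋ = 41.
With m₀=0, d₀=1 and mₖ₊₁ = dₖaₖ − mₖ, dₖ₊₁ = (n − mₖ₊₁²)/dₖ, aₖ₊₁ = ⌊(a₀+mₖ₊₁)/dₖ₊₁⌋:
  k=1: m=41, d=76, a=1
  k=2: m=35, d=7, a=10
  k=3: m=35, d=76, a=1
  k=4: m=41, d=1, a=82
d=1 and a=2a₀=82 at k=4, so the next step gives (m, d) = (41, 76) again — its k=1 value — and the period has length 4.

[41; 1, 10, 1, 82]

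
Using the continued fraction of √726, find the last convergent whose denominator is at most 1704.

26163/971

√726 = [26; 1, 16, 1, 52, …] (period length 4).
Convergents:
  p_0/q_0 = 26/1
  p_1/q_1 = 27/1
  p_2/q_2 = 458/17
  p_3/q_3 = 485/18
  p_4/q_4 = 25678/953
  p_5/q_5 = 26163/971
  p_6/q_6 = 444286/16489
q_5 = 971 ≤ 1704 < 16489 = q_6, so the answer is 26163/971.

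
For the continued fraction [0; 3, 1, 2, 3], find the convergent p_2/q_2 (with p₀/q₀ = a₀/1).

Using pₖ = aₖpₖ₋₁ + pₖ₋₂, qₖ = aₖqₖ₋₁ + qₖ₋₂ (with p₋₁=1, p₋₂=0, q₋₁=0, q₋₂=1):
  k=0: a=0, p=0, q=1
  k=1: a=3, p=1, q=3
  k=2: a=1, p=1, q=4

1/4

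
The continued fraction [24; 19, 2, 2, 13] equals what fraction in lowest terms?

31267/1300

Fold from the inside: start with 13/1.
  2 + 1/13 = 27/13
  2 + 13/27 = 67/27
  19 + 27/67 = 1300/67
  24 + 67/1300 = 31267/1300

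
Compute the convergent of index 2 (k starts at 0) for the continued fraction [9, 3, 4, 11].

121/13

Using pₖ = aₖpₖ₋₁ + pₖ₋₂, qₖ = aₖqₖ₋₁ + qₖ₋₂ (with p₋₁=1, p₋₂=0, q₋₁=0, q₋₂=1):
  k=0: a=9, p=9, q=1
  k=1: a=3, p=28, q=3
  k=2: a=4, p=121, q=13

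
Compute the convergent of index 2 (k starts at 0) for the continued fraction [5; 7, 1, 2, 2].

41/8

Using pₖ = aₖpₖ₋₁ + pₖ₋₂, qₖ = aₖqₖ₋₁ + qₖ₋₂ (with p₋₁=1, p₋₂=0, q₋₁=0, q₋₂=1):
  k=0: a=5, p=5, q=1
  k=1: a=7, p=36, q=7
  k=2: a=1, p=41, q=8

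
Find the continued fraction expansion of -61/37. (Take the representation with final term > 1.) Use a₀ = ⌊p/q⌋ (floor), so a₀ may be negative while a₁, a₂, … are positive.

-61 = -2×37 + 13
37 = 2×13 + 11
13 = 1×11 + 2
11 = 5×2 + 1
2 = 2×1 + 0  (stop)
So -61/37 = [-2; 2, 1, 5, 2].

[-2; 2, 1, 5, 2]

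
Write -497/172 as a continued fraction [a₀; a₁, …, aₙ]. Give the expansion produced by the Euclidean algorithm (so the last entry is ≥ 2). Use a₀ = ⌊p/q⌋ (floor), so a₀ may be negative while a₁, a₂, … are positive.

[-3; 9, 19]

-497 = -3·172 + 19
172 = 9·19 + 1
19 = 19·1 + 0  (stop)
So -497/172 = [-3; 9, 19].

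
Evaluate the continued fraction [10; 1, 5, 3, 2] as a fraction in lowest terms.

477/44

Using pₖ = aₖpₖ₋₁ + pₖ₋₂ and qₖ = aₖqₖ₋₁ + qₖ₋₂:
  k=0: a=10, p=10, q=1
  k=1: a=1, p=11, q=1
  k=2: a=5, p=65, q=6
  k=3: a=3, p=206, q=19
  k=4: a=2, p=477, q=44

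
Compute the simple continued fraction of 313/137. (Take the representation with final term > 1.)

[2; 3, 1, 1, 19]

313 = 2×137 + 39
137 = 3×39 + 20
39 = 1×20 + 19
20 = 1×19 + 1
19 = 19×1 + 0  (stop)
So 313/137 = [2; 3, 1, 1, 19].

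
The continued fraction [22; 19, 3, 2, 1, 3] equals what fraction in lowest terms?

Fold from the inside: start with 3/1.
  1 + 1/3 = 4/3
  2 + 3/4 = 11/4
  3 + 4/11 = 37/11
  19 + 11/37 = 714/37
  22 + 37/714 = 15745/714

15745/714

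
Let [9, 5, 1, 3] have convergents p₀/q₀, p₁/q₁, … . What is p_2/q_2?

55/6

Using pₖ = aₖpₖ₋₁ + pₖ₋₂, qₖ = aₖqₖ₋₁ + qₖ₋₂ (with p₋₁=1, p₋₂=0, q₋₁=0, q₋₂=1):
  k=0: a=9, p=9, q=1
  k=1: a=5, p=46, q=5
  k=2: a=1, p=55, q=6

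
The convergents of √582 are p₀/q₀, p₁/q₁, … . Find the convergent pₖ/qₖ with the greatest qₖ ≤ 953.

√582 = [24; 8, 48, …] (period length 2).
Convergents:
  p_0/q_0 = 24/1
  p_1/q_1 = 193/8
  p_2/q_2 = 9288/385
  p_3/q_3 = 74497/3088
q_2 = 385 ≤ 953 < 3088 = q_3, so the answer is 9288/385.

9288/385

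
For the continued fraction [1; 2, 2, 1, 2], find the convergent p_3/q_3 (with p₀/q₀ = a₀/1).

10/7

Using pₖ = aₖpₖ₋₁ + pₖ₋₂, qₖ = aₖqₖ₋₁ + qₖ₋₂ (with p₋₁=1, p₋₂=0, q₋₁=0, q₋₂=1):
  k=0: a=1, p=1, q=1
  k=1: a=2, p=3, q=2
  k=2: a=2, p=7, q=5
  k=3: a=1, p=10, q=7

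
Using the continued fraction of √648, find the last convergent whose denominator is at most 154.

1731/68

√648 = [25; 2, 5, 6, 5, 2, 50, …] (period length 6).
Convergents:
  p_0/q_0 = 25/1
  p_1/q_1 = 51/2
  p_2/q_2 = 280/11
  p_3/q_3 = 1731/68
  p_4/q_4 = 8935/351
q_3 = 68 ≤ 154 < 351 = q_4, so the answer is 1731/68.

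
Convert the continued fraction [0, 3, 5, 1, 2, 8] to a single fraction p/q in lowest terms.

142/451

Using pₖ = aₖpₖ₋₁ + pₖ₋₂ and qₖ = aₖqₖ₋₁ + qₖ₋₂:
  k=0: a=0, p=0, q=1
  k=1: a=3, p=1, q=3
  k=2: a=5, p=5, q=16
  k=3: a=1, p=6, q=19
  k=4: a=2, p=17, q=54
  k=5: a=8, p=142, q=451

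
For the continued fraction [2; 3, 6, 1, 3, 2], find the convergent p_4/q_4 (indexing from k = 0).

Using pₖ = aₖpₖ₋₁ + pₖ₋₂, qₖ = aₖqₖ₋₁ + qₖ₋₂ (with p₋₁=1, p₋₂=0, q₋₁=0, q₋₂=1):
  k=0: a=2, p=2, q=1
  k=1: a=3, p=7, q=3
  k=2: a=6, p=44, q=19
  k=3: a=1, p=51, q=22
  k=4: a=3, p=197, q=85

197/85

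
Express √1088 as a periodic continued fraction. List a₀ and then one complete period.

[32; 1, 64]

a₀ = ⌊√1088⌋ = 32.
With m₀=0, d₀=1 and mₖ₊₁ = dₖaₖ − mₖ, dₖ₊₁ = (n − mₖ₊₁²)/dₖ, aₖ₊₁ = ⌊(a₀+mₖ₊₁)/dₖ₊₁⌋:
  k=1: m=32, d=64, a=1
  k=2: m=32, d=1, a=64
d=1 and a=2a₀=64 at k=2, so the next step gives (m, d) = (32, 64) again — its k=1 value — and the period has length 2.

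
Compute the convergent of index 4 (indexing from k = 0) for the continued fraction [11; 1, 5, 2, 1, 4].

Using pₖ = aₖpₖ₋₁ + pₖ₋₂, qₖ = aₖqₖ₋₁ + qₖ₋₂ (with p₋₁=1, p₋₂=0, q₋₁=0, q₋₂=1):
  k=0: a=11, p=11, q=1
  k=1: a=1, p=12, q=1
  k=2: a=5, p=71, q=6
  k=3: a=2, p=154, q=13
  k=4: a=1, p=225, q=19

225/19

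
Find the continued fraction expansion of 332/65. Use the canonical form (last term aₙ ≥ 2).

332 = 5·65 + 7
65 = 9·7 + 2
7 = 3·2 + 1
2 = 2·1 + 0  (stop)
So 332/65 = [5; 9, 3, 2].

[5; 9, 3, 2]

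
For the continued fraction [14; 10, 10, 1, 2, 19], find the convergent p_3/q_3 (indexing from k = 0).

Using pₖ = aₖpₖ₋₁ + pₖ₋₂, qₖ = aₖqₖ₋₁ + qₖ₋₂ (with p₋₁=1, p₋₂=0, q₋₁=0, q₋₂=1):
  k=0: a=14, p=14, q=1
  k=1: a=10, p=141, q=10
  k=2: a=10, p=1424, q=101
  k=3: a=1, p=1565, q=111

1565/111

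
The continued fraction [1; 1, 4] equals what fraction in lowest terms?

Fold from the inside: start with 4/1.
  1 + 1/4 = 5/4
  1 + 4/5 = 9/5

9/5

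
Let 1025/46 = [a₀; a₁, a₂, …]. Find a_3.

1

1025 = 22·46 + 13   →  a_0 = 22
46 = 3·13 + 7   →  a_1 = 3
13 = 1·7 + 6   →  a_2 = 1
7 = 1·6 + 1   →  a_3 = 1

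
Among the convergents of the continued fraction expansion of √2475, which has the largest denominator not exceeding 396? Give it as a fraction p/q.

19651/395

√2475 = [49; 1, 2, 1, 98, …] (period length 4).
Convergents:
  p_0/q_0 = 49/1
  p_1/q_1 = 50/1
  p_2/q_2 = 149/3
  p_3/q_3 = 199/4
  p_4/q_4 = 19651/395
  p_5/q_5 = 19850/399
q_4 = 395 ≤ 396 < 399 = q_5, so the answer is 19651/395.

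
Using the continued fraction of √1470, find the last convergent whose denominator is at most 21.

115/3

√1470 = [38; 2, 1, 14, 1, 2, 76, …] (period length 6).
Convergents:
  p_0/q_0 = 38/1
  p_1/q_1 = 77/2
  p_2/q_2 = 115/3
  p_3/q_3 = 1687/44
q_2 = 3 ≤ 21 < 44 = q_3, so the answer is 115/3.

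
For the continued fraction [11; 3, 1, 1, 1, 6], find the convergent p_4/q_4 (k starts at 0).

124/11

Using pₖ = aₖpₖ₋₁ + pₖ₋₂, qₖ = aₖqₖ₋₁ + qₖ₋₂ (with p₋₁=1, p₋₂=0, q₋₁=0, q₋₂=1):
  k=0: a=11, p=11, q=1
  k=1: a=3, p=34, q=3
  k=2: a=1, p=45, q=4
  k=3: a=1, p=79, q=7
  k=4: a=1, p=124, q=11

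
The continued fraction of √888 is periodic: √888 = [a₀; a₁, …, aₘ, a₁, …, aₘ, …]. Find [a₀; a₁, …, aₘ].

a₀ = ⌊√888⌋ = 29.
With m₀=0, d₀=1 and mₖ₊₁ = dₖaₖ − mₖ, dₖ₊₁ = (n − mₖ₊₁²)/dₖ, aₖ₊₁ = ⌊(a₀+mₖ₊₁)/dₖ₊₁⌋:
  k=1: m=29, d=47, a=1
  k=2: m=18, d=12, a=3
  k=3: m=18, d=47, a=1
  k=4: m=29, d=1, a=58
d=1 and a=2a₀=58 at k=4, so the next step gives (m, d) = (29, 47) again — its k=1 value — and the period has length 4.

[29; 1, 3, 1, 58]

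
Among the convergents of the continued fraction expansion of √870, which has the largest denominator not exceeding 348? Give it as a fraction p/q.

6961/236

√870 = [29; 2, 58, …] (period length 2).
Convergents:
  p_0/q_0 = 29/1
  p_1/q_1 = 59/2
  p_2/q_2 = 3451/117
  p_3/q_3 = 6961/236
  p_4/q_4 = 407189/13805
q_3 = 236 ≤ 348 < 13805 = q_4, so the answer is 6961/236.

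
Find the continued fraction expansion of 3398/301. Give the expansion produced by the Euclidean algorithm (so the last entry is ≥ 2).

[11; 3, 2, 5, 1, 2, 2]

3398 = 11*301 + 87
301 = 3*87 + 40
87 = 2*40 + 7
40 = 5*7 + 5
7 = 1*5 + 2
5 = 2*2 + 1
2 = 2*1 + 0  (stop)
So 3398/301 = [11; 3, 2, 5, 1, 2, 2].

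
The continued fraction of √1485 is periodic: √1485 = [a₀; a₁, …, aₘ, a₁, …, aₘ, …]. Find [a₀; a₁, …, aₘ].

[38; 1, 1, 6, 1, 1, 76]

a₀ = ⌊√1485⌋ = 38.
With m₀=0, d₀=1 and mₖ₊₁ = dₖaₖ − mₖ, dₖ₊₁ = (n − mₖ₊₁²)/dₖ, aₖ₊₁ = ⌊(a₀+mₖ₊₁)/dₖ₊₁⌋:
  k=1: m=38, d=41, a=1
  k=2: m=3, d=36, a=1
  k=3: m=33, d=11, a=6
  k=4: m=33, d=36, a=1
  k=5: m=3, d=41, a=1
  k=6: m=38, d=1, a=76
d=1 and a=2a₀=76 at k=6, so the next step gives (m, d) = (38, 41) again — its k=1 value — and the period has length 6.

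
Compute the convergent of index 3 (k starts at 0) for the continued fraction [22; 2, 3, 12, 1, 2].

Using pₖ = aₖpₖ₋₁ + pₖ₋₂, qₖ = aₖqₖ₋₁ + qₖ₋₂ (with p₋₁=1, p₋₂=0, q₋₁=0, q₋₂=1):
  k=0: a=22, p=22, q=1
  k=1: a=2, p=45, q=2
  k=2: a=3, p=157, q=7
  k=3: a=12, p=1929, q=86

1929/86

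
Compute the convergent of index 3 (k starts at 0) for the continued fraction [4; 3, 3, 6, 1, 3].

Using pₖ = aₖpₖ₋₁ + pₖ₋₂, qₖ = aₖqₖ₋₁ + qₖ₋₂ (with p₋₁=1, p₋₂=0, q₋₁=0, q₋₂=1):
  k=0: a=4, p=4, q=1
  k=1: a=3, p=13, q=3
  k=2: a=3, p=43, q=10
  k=3: a=6, p=271, q=63

271/63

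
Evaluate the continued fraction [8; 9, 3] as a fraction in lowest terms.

227/28

Fold from the inside: start with 3/1.
  9 + 1/3 = 28/3
  8 + 3/28 = 227/28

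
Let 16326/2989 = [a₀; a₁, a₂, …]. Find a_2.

6

16326 = 5·2989 + 1381   →  a_0 = 5
2989 = 2·1381 + 227   →  a_1 = 2
1381 = 6·227 + 19   →  a_2 = 6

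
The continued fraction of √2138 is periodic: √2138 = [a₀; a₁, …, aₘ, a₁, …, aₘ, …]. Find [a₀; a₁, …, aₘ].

[46; 4, 5, 5, 4, 92]

a₀ = ⌊√2138⌋ = 46.
With m₀=0, d₀=1 and mₖ₊₁ = dₖaₖ − mₖ, dₖ₊₁ = (n − mₖ₊₁²)/dₖ, aₖ₊₁ = ⌊(a₀+mₖ₊₁)/dₖ₊₁⌋:
  k=1: m=46, d=22, a=4
  k=2: m=42, d=17, a=5
  k=3: m=43, d=17, a=5
  k=4: m=42, d=22, a=4
  k=5: m=46, d=1, a=92
d=1 and a=2a₀=92 at k=5, so the next step gives (m, d) = (46, 22) again — its k=1 value — and the period has length 5.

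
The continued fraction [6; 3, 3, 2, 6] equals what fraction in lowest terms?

Fold from the inside: start with 6/1.
  2 + 1/6 = 13/6
  3 + 6/13 = 45/13
  3 + 13/45 = 148/45
  6 + 45/148 = 933/148

933/148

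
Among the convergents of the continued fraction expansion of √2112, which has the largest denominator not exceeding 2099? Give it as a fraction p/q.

√2112 = [45; 1, 21, 1, 90, …] (period length 4).
Convergents:
  p_0/q_0 = 45/1
  p_1/q_1 = 46/1
  p_2/q_2 = 1011/22
  p_3/q_3 = 1057/23
  p_4/q_4 = 96141/2092
  p_5/q_5 = 97198/2115
q_4 = 2092 ≤ 2099 < 2115 = q_5, so the answer is 96141/2092.

96141/2092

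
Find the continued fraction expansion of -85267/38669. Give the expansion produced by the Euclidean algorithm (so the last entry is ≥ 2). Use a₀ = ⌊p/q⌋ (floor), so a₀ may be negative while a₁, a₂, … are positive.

-85267 = -3*38669 + 30740
38669 = 1*30740 + 7929
30740 = 3*7929 + 6953
7929 = 1*6953 + 976
6953 = 7*976 + 121
976 = 8*121 + 8
121 = 15*8 + 1
8 = 8*1 + 0  (stop)
So -85267/38669 = [-3; 1, 3, 1, 7, 8, 15, 8].

[-3; 1, 3, 1, 7, 8, 15, 8]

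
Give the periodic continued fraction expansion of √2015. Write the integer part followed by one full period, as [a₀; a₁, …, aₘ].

[44; 1, 7, 1, 88]

a₀ = ⌊√2015⌋ = 44.
With m₀=0, d₀=1 and mₖ₊₁ = dₖaₖ − mₖ, dₖ₊₁ = (n − mₖ₊₁²)/dₖ, aₖ₊₁ = ⌊(a₀+mₖ₊₁)/dₖ₊₁⌋:
  k=1: m=44, d=79, a=1
  k=2: m=35, d=10, a=7
  k=3: m=35, d=79, a=1
  k=4: m=44, d=1, a=88
d=1 and a=2a₀=88 at k=4, so the next step gives (m, d) = (44, 79) again — its k=1 value — and the period has length 4.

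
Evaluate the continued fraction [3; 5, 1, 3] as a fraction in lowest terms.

73/23

Using pₖ = aₖpₖ₋₁ + pₖ₋₂ and qₖ = aₖqₖ₋₁ + qₖ₋₂:
  k=0: a=3, p=3, q=1
  k=1: a=5, p=16, q=5
  k=2: a=1, p=19, q=6
  k=3: a=3, p=73, q=23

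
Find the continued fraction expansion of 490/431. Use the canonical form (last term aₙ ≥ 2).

490 = 1·431 + 59
431 = 7·59 + 18
59 = 3·18 + 5
18 = 3·5 + 3
5 = 1·3 + 2
3 = 1·2 + 1
2 = 2·1 + 0  (stop)
So 490/431 = [1; 7, 3, 3, 1, 1, 2].

[1; 7, 3, 3, 1, 1, 2]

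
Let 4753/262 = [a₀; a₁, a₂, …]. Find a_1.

4753 = 18·262 + 37   →  a_0 = 18
262 = 7·37 + 3   →  a_1 = 7

7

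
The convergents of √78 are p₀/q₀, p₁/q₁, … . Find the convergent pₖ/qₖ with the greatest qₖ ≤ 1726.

√78 = [8; 1, 4, 1, 16, …] (period length 4).
Convergents:
  p_0/q_0 = 8/1
  p_1/q_1 = 9/1
  p_2/q_2 = 44/5
  p_3/q_3 = 53/6
  p_4/q_4 = 892/101
  p_5/q_5 = 945/107
  p_6/q_6 = 4672/529
  p_7/q_7 = 5617/636
  p_8/q_8 = 94544/10705
q_7 = 636 ≤ 1726 < 10705 = q_8, so the answer is 5617/636.

5617/636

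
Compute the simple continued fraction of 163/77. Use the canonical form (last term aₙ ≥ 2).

[2; 8, 1, 1, 4]

163 = 2·77 + 9
77 = 8·9 + 5
9 = 1·5 + 4
5 = 1·4 + 1
4 = 4·1 + 0  (stop)
So 163/77 = [2; 8, 1, 1, 4].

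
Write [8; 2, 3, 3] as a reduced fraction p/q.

194/23

Using pₖ = aₖpₖ₋₁ + pₖ₋₂ and qₖ = aₖqₖ₋₁ + qₖ₋₂:
  k=0: a=8, p=8, q=1
  k=1: a=2, p=17, q=2
  k=2: a=3, p=59, q=7
  k=3: a=3, p=194, q=23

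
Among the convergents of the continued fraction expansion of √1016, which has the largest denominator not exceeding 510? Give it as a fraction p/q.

√1016 = [31; 1, 6, 1, 62, …] (period length 4).
Convergents:
  p_0/q_0 = 31/1
  p_1/q_1 = 32/1
  p_2/q_2 = 223/7
  p_3/q_3 = 255/8
  p_4/q_4 = 16033/503
  p_5/q_5 = 16288/511
q_4 = 503 ≤ 510 < 511 = q_5, so the answer is 16033/503.

16033/503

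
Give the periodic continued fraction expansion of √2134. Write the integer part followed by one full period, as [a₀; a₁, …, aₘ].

[46; 5, 8, 5, 92]

a₀ = ⌊√2134⌋ = 46.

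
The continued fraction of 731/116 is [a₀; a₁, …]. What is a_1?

731 = 6·116 + 35   →  a_0 = 6
116 = 3·35 + 11   →  a_1 = 3

3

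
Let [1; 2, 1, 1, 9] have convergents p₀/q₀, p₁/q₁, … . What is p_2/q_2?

4/3

Using pₖ = aₖpₖ₋₁ + pₖ₋₂, qₖ = aₖqₖ₋₁ + qₖ₋₂ (with p₋₁=1, p₋₂=0, q₋₁=0, q₋₂=1):
  k=0: a=1, p=1, q=1
  k=1: a=2, p=3, q=2
  k=2: a=1, p=4, q=3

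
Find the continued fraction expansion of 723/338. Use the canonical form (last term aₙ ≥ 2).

723 = 2*338 + 47
338 = 7*47 + 9
47 = 5*9 + 2
9 = 4*2 + 1
2 = 2*1 + 0  (stop)
So 723/338 = [2; 7, 5, 4, 2].

[2; 7, 5, 4, 2]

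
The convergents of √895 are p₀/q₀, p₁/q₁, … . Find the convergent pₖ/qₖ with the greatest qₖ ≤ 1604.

√895 = [29; 1, 10, 1, 58, …] (period length 4).
Convergents:
  p_0/q_0 = 29/1
  p_1/q_1 = 30/1
  p_2/q_2 = 329/11
  p_3/q_3 = 359/12
  p_4/q_4 = 21151/707
  p_5/q_5 = 21510/719
  p_6/q_6 = 236251/7897
q_5 = 719 ≤ 1604 < 7897 = q_6, so the answer is 21510/719.

21510/719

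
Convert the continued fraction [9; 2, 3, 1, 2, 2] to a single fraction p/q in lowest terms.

Using pₖ = aₖpₖ₋₁ + pₖ₋₂ and qₖ = aₖqₖ₋₁ + qₖ₋₂:
  k=0: a=9, p=9, q=1
  k=1: a=2, p=19, q=2
  k=2: a=3, p=66, q=7
  k=3: a=1, p=85, q=9
  k=4: a=2, p=236, q=25
  k=5: a=2, p=557, q=59

557/59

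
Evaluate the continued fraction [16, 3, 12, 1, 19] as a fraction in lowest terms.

13011/797

Fold from the inside: start with 19/1.
  1 + 1/19 = 20/19
  12 + 19/20 = 259/20
  3 + 20/259 = 797/259
  16 + 259/797 = 13011/797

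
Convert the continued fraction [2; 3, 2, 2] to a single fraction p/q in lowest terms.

39/17

Using pₖ = aₖpₖ₋₁ + pₖ₋₂ and qₖ = aₖqₖ₋₁ + qₖ₋₂:
  k=0: a=2, p=2, q=1
  k=1: a=3, p=7, q=3
  k=2: a=2, p=16, q=7
  k=3: a=2, p=39, q=17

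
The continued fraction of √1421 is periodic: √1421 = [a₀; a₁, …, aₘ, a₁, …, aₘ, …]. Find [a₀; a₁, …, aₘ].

a₀ = ⌊√1421⌋ = 37.
With m₀=0, d₀=1 and mₖ₊₁ = dₖaₖ − mₖ, dₖ₊₁ = (n − mₖ₊₁²)/dₖ, aₖ₊₁ = ⌊(a₀+mₖ₊₁)/dₖ₊₁⌋:
  k=1: m=37, d=52, a=1
  k=2: m=15, d=23, a=2
  k=3: m=31, d=20, a=3
  k=4: m=29, d=29, a=2
  k=5: m=29, d=20, a=3
  k=6: m=31, d=23, a=2
  k=7: m=15, d=52, a=1
  k=8: m=37, d=1, a=74
d=1 and a=2a₀=74 at k=8, so the next step gives (m, d) = (37, 52) again — its k=1 value — and the period has length 8.

[37; 1, 2, 3, 2, 3, 2, 1, 74]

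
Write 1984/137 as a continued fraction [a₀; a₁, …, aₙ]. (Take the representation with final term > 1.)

[14; 2, 13, 5]

1984 = 14·137 + 66
137 = 2·66 + 5
66 = 13·5 + 1
5 = 5·1 + 0  (stop)
So 1984/137 = [14; 2, 13, 5].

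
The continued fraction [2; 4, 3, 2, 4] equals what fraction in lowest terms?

Fold from the inside: start with 4/1.
  2 + 1/4 = 9/4
  3 + 4/9 = 31/9
  4 + 9/31 = 133/31
  2 + 31/133 = 297/133

297/133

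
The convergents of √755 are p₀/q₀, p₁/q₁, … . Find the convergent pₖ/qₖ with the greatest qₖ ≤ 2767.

65863/2397

√755 = [27; 2, 10, 2, 54, …] (period length 4).
Convergents:
  p_0/q_0 = 27/1
  p_1/q_1 = 55/2
  p_2/q_2 = 577/21
  p_3/q_3 = 1209/44
  p_4/q_4 = 65863/2397
  p_5/q_5 = 132935/4838
q_4 = 2397 ≤ 2767 < 4838 = q_5, so the answer is 65863/2397.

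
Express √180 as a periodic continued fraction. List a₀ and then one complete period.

[13; 2, 2, 2, 26]

a₀ = ⌊√180⌋ = 13.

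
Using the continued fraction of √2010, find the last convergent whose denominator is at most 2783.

√2010 = [44; 1, 4, 1, 88, …] (period length 4).
Convergents:
  p_0/q_0 = 44/1
  p_1/q_1 = 45/1
  p_2/q_2 = 224/5
  p_3/q_3 = 269/6
  p_4/q_4 = 23896/533
  p_5/q_5 = 24165/539
  p_6/q_6 = 120556/2689
  p_7/q_7 = 144721/3228
q_6 = 2689 ≤ 2783 < 3228 = q_7, so the answer is 120556/2689.

120556/2689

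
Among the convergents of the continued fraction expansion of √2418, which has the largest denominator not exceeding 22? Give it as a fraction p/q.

295/6

√2418 = [49; 5, 1, 3, 2, 3, 1, 5, 98, …] (period length 8).
Convergents:
  p_0/q_0 = 49/1
  p_1/q_1 = 246/5
  p_2/q_2 = 295/6
  p_3/q_3 = 1131/23
q_2 = 6 ≤ 22 < 23 = q_3, so the answer is 295/6.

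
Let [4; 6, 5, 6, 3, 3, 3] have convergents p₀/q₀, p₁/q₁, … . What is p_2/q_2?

Using pₖ = aₖpₖ₋₁ + pₖ₋₂, qₖ = aₖqₖ₋₁ + qₖ₋₂ (with p₋₁=1, p₋₂=0, q₋₁=0, q₋₂=1):
  k=0: a=4, p=4, q=1
  k=1: a=6, p=25, q=6
  k=2: a=5, p=129, q=31

129/31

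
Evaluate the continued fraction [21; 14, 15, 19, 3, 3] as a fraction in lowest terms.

Using pₖ = aₖpₖ₋₁ + pₖ₋₂ and qₖ = aₖqₖ₋₁ + qₖ₋₂:
  k=0: a=21, p=21, q=1
  k=1: a=14, p=295, q=14
  k=2: a=15, p=4446, q=211
  k=3: a=19, p=84769, q=4023
  k=4: a=3, p=258753, q=12280
  k=5: a=3, p=861028, q=40863

861028/40863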